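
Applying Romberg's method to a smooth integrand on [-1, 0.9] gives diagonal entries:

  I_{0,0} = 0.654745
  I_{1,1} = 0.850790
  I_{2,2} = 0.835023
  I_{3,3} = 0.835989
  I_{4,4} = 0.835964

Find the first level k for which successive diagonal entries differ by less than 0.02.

|I_{1,1} − I_{0,0}| = 0.196045 ≥ 0.02
|I_{2,2} − I_{1,1}| = 0.015767 < 0.02

k = 2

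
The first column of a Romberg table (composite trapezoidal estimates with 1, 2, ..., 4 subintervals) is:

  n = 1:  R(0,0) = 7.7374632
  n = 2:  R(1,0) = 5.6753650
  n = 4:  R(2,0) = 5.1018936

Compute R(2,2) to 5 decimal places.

Richardson extrapolation on the trapezoidal column (denominator 4−1=3):
R(1,1) = 5.6753650 + (5.6753650 − 7.7374632)/3 = 4.9879989
R(2,1) = (4·5.1018936 − 5.6753650) / 3 = 4.9107365
R(2,2) = 4.9107365 + (4.9107365 − 4.9879989)/15 = 4.9055857

4.90559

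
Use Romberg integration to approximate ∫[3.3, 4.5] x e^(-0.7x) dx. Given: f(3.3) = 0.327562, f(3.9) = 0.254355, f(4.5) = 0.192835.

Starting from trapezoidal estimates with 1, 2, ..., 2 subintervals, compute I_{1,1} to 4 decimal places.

0.3076

I_{0,0} (trapezoid, 1 panel, h=1.2000): 0.312238
I_{1,0} (trapezoid, 2 panels, h=0.6000): 0.308732
I_{1,1} = 0.308732 + (0.308732 − 0.312238)/3 = 0.307563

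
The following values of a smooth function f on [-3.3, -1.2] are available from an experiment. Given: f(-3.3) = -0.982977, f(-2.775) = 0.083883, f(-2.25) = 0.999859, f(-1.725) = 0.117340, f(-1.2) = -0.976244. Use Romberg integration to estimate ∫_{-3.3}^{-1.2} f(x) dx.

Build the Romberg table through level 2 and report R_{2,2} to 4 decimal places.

0.1102

R_{0,0} (trapezoid, 1 panel, h=2.1000): -2.057182
R_{1,0} (trapezoid, 2 panels, h=1.0500): 0.021261
R_{2,0} (trapezoid, 4 panels, h=0.5250): 0.116273
R_{1,1} = 0.021261 + (0.021261 − (-2.057182))/3 = 0.714075
R_{2,1} = 0.116273 + (0.116273 − 0.021261)/3 = 0.147944
R_{2,2} = 0.147944 + (0.147944 − 0.714075)/15 = 0.110202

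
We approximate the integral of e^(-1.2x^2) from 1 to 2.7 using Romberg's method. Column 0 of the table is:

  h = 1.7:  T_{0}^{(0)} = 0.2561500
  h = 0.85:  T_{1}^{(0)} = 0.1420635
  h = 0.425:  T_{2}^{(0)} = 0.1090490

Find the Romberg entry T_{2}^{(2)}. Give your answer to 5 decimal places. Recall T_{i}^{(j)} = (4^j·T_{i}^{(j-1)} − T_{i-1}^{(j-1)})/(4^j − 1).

Richardson extrapolation on the trapezoidal column (denominator 4−1=3):
T_{1}^{(1)} = 0.1420635 + (0.1420635 − 0.2561500)/3 = 0.1040347
T_{2}^{(1)} = 0.1090490 + (0.1090490 − 0.1420635)/3 = 0.0980442
T_{2}^{(2)} = (16·0.0980442 − 0.1040347) / 15 = 0.0976448
(Column j=1 coincides with Simpson's rule on the same nodes.)

0.09764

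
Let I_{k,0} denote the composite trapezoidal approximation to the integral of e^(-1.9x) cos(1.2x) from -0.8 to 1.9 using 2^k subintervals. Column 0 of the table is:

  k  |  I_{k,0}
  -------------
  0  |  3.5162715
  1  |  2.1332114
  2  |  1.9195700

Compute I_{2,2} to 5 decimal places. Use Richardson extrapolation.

1.86010

Richardson extrapolation on the trapezoidal column (denominator 4−1=3):
I_{1,1} = (4·2.1332114 − 3.5162715) / 3 = 1.6721914
I_{2,1} = 1.9195700 + (1.9195700 − 2.1332114)/3 = 1.8483562
I_{2,2} = 1.8483562 + (1.8483562 − 1.6721914)/15 = 1.8601005
(Column j=1 coincides with Simpson's rule on the same nodes.)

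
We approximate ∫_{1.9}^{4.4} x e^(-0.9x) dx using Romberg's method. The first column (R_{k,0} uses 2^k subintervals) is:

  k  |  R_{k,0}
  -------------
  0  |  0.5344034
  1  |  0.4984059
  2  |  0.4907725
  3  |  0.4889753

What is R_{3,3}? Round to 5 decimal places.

Richardson extrapolation on the trapezoidal column (denominator 4−1=3):
R_{1,1} = (4·0.4984059 − 0.5344034) / 3 = 0.4864067
R_{2,1} = (4·0.4907725 − 0.4984059) / 3 = 0.4882280
R_{3,1} = (4·0.4889753 − 0.4907725) / 3 = 0.4883762
R_{2,2} = (16·0.4882280 − 0.4864067) / 15 = 0.4883494
R_{3,2} = 0.4883762 + (0.4883762 − 0.4882280)/15 = 0.4883861
R_{3,3} = 0.4883861 + (0.4883861 − 0.4883494)/63 = 0.4883867

0.48839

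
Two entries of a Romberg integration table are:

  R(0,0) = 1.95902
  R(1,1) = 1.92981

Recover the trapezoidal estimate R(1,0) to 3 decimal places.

From R(1,1) = (4·R(1,0) − R(0,0))/3, solve for R(1,0):
4·R(1,0) = 3·1.92981 + 1.95902 = 7.74845
R(1,0) = 1.93711

1.937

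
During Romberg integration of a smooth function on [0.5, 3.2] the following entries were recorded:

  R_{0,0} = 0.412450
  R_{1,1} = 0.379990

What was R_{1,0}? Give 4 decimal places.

From R_{1,1} = (4·R_{1,0} − R_{0,0})/3, solve for R_{1,0}:
4·R_{1,0} = 3·0.379990 + 0.412450 = 1.552420
R_{1,0} = 0.388105

0.3881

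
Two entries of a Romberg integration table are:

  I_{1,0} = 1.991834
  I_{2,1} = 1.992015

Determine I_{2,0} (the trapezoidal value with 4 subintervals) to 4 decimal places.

1.9920

From I_{2,1} = (4·I_{2,0} − I_{1,0})/3, solve for I_{2,0}:
4·I_{2,0} = 3·1.992015 + 1.991834 = 7.967879
I_{2,0} = 1.991970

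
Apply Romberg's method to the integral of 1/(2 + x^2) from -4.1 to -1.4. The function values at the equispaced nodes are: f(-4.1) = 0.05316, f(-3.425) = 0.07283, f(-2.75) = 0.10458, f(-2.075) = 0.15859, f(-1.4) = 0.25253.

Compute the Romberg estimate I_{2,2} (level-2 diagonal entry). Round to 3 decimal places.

I_{0,0} (trapezoid, 1 panel, h=2.7000): 0.41268
I_{1,0} (trapezoid, 2 panels, h=1.3500): 0.34752
I_{2,0} (trapezoid, 4 panels, h=0.6750): 0.32997
I_{1,1} = 0.34752 + (0.34752 − 0.41268)/3 = 0.32580
I_{2,1} = 0.32997 + (0.32997 − 0.34752)/3 = 0.32412
I_{2,2} = 0.32412 + (0.32412 − 0.32580)/15 = 0.32401

0.324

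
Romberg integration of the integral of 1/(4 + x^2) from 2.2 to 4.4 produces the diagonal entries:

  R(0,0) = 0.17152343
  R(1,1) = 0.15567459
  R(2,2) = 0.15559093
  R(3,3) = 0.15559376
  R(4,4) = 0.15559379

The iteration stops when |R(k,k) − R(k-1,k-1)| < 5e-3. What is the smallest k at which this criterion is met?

k = 2

|R(1,1) − R(0,0)| = 0.01584884 ≥ 5e-3
|R(2,2) − R(1,1)| = 0.00008366 < 5e-3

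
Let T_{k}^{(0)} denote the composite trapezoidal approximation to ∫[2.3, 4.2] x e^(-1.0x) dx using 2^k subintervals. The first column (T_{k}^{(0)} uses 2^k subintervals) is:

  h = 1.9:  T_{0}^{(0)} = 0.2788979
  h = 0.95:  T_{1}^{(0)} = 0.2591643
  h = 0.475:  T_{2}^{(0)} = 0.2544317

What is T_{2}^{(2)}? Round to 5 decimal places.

0.25287

Richardson extrapolation on the trapezoidal column (denominator 4−1=3):
T_{1}^{(1)} = (4·0.2591643 − 0.2788979) / 3 = 0.2525864
T_{2}^{(1)} = (4·0.2544317 − 0.2591643) / 3 = 0.2528542
T_{2}^{(2)} = (16·0.2528542 − 0.2525864) / 15 = 0.2528721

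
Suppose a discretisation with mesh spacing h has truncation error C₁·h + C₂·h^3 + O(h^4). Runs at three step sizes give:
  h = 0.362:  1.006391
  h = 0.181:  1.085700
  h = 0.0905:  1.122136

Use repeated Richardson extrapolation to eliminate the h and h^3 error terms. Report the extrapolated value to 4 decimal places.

1.1577

First eliminate the h term (factor 2^1 = 2):
  B₁ = (2·1.085700 − 1.006391)/1 = 1.165009
  B₂ = (2·1.122136 − 1.085700)/1 = 1.158572
Then eliminate the h^3 term (factor 2^3 = 8):
  (8·1.158572 − 1.165009)/7 = 1.157652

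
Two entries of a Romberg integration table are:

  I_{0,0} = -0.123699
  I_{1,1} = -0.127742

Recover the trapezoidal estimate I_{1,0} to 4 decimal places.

From I_{1,1} = (4·I_{1,0} − I_{0,0})/3, solve for I_{1,0}:
4·I_{1,0} = 3·(-0.127742) + (-0.123699) = -0.506925
I_{1,0} = -0.126731

-0.1267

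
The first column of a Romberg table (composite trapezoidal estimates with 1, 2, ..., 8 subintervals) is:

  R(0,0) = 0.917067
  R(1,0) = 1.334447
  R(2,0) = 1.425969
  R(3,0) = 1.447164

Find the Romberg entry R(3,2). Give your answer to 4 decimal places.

1.4541

R(2,1) = 1.425969 + (1.425969 − 1.334447)/3 = 1.456476
R(3,1) = 1.447164 + (1.447164 − 1.425969)/3 = 1.454229
R(3,2) = (16·1.454229 − 1.456476) / 15 = 1.454079
(Column j=1 coincides with Simpson's rule on the same nodes.)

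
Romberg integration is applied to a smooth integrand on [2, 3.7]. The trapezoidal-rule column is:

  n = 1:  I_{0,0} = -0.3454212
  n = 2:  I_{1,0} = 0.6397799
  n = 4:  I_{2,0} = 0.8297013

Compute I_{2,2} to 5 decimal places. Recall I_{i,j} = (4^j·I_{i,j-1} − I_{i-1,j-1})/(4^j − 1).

Richardson extrapolation on the trapezoidal column (denominator 4−1=3):
I_{1,1} = 0.6397799 + (0.6397799 − (-0.3454212))/3 = 0.9681803
I_{2,1} = 0.8297013 + (0.8297013 − 0.6397799)/3 = 0.8930084
I_{2,2} = (16·0.8930084 − 0.9681803) / 15 = 0.8879969

0.88800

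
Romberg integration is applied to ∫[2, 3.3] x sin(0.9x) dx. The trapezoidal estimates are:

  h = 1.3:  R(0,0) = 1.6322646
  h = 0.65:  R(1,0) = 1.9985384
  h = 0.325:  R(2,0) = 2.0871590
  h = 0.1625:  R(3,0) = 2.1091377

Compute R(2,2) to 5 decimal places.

2.11644

Richardson extrapolation on the trapezoidal column (denominator 4−1=3):
R(1,1) = (4·1.9985384 − 1.6322646) / 3 = 2.1206297
R(2,1) = (4·2.0871590 − 1.9985384) / 3 = 2.1166992
R(2,2) = (16·2.1166992 − 2.1206297) / 15 = 2.1164372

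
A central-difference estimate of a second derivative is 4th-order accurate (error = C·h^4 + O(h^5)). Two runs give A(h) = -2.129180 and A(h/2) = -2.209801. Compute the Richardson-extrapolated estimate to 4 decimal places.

-2.2152

The leading error scales as h^4; refining by a factor of 2 reduces it by 2^4 = 16.
Extrapolated value = (16·A(h/2) − A(h)) / (16 − 1)
= (16·(-2.209801) − (-2.129180)) / 15
= -33.227636 / 15 = -2.215176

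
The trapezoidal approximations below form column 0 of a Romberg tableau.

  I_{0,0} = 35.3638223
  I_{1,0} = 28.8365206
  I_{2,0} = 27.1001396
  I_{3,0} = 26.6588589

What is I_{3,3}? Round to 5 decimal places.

Richardson extrapolation on the trapezoidal column (denominator 4−1=3):
I_{1,1} = (4·28.8365206 − 35.3638223) / 3 = 26.6607534
I_{2,1} = (4·27.1001396 − 28.8365206) / 3 = 26.5213459
I_{3,1} = 26.6588589 + (26.6588589 − 27.1001396)/3 = 26.5117653
I_{2,2} = (16·26.5213459 − 26.6607534) / 15 = 26.5120521
I_{3,2} = (16·26.5117653 − 26.5213459) / 15 = 26.5111266
I_{3,3} = 26.5111266 + (26.5111266 − 26.5120521)/63 = 26.5111119
(Column j=1 coincides with Simpson's rule on the same nodes.)

26.51111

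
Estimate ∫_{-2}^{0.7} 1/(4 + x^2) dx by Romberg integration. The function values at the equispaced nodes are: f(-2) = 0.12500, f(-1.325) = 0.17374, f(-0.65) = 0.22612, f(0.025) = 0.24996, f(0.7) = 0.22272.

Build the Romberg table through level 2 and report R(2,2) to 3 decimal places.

0.561

R(0,0) (trapezoid, 1 panel, h=2.7000): 0.46942
R(1,0) (trapezoid, 2 panels, h=1.3500): 0.53997
R(2,0) (trapezoid, 4 panels, h=0.6750): 0.55598
R(1,1) = 0.53997 + (0.53997 − 0.46942)/3 = 0.56349
R(2,1) = 0.55598 + (0.55598 − 0.53997)/3 = 0.56132
R(2,2) = 0.56132 + (0.56132 − 0.56349)/15 = 0.56118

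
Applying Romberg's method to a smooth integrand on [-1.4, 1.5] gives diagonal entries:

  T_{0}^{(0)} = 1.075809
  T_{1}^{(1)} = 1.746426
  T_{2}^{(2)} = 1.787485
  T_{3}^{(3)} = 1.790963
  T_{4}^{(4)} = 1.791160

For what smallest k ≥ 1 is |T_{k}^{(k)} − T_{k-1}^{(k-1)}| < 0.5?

|T_{1}^{(1)} − T_{0}^{(0)}| = 0.670617 ≥ 0.5
|T_{2}^{(2)} − T_{1}^{(1)}| = 0.041059 < 0.5

k = 2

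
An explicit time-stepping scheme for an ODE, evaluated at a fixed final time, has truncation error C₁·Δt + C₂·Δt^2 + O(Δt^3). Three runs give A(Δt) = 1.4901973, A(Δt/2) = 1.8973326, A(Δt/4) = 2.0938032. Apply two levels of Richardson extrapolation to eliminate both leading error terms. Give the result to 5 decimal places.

2.28554

First eliminate the Δt term (factor 2^1 = 2):
  B₁ = (2·1.8973326 − 1.4901973)/1 = 2.3044679
  B₂ = (2·2.0938032 − 1.8973326)/1 = 2.2902738
Then eliminate the Δt^2 term (factor 2^2 = 4):
  (4·2.2902738 − 2.3044679)/3 = 2.2855424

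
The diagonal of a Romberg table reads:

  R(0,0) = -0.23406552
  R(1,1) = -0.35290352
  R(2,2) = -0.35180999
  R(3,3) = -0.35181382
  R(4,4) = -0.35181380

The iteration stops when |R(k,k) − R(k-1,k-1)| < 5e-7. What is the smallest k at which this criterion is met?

k = 4

|R(1,1) − R(0,0)| = 0.11883800 ≥ 5e-7
|R(2,2) − R(1,1)| = 0.00109353 ≥ 5e-7
|R(3,3) − R(2,2)| = 0.00000383 ≥ 5e-7
|R(4,4) − R(3,3)| = 0.00000002 < 5e-7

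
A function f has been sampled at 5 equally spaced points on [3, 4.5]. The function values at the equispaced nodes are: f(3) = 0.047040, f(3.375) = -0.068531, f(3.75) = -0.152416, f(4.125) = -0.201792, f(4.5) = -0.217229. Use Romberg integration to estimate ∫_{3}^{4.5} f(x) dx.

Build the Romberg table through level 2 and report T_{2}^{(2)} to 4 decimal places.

T_{0}^{(0)} (trapezoid, 1 panel, h=1.5000): -0.127642
T_{1}^{(0)} (trapezoid, 2 panels, h=0.7500): -0.178133
T_{2}^{(0)} (trapezoid, 4 panels, h=0.3750): -0.190438
T_{1}^{(1)} = -0.178133 + (-0.178133 − (-0.127642))/3 = -0.194963
T_{2}^{(1)} = -0.190438 + (-0.190438 − (-0.178133))/3 = -0.194540
T_{2}^{(2)} = -0.194540 + (-0.194540 − (-0.194963))/15 = -0.194512

-0.1945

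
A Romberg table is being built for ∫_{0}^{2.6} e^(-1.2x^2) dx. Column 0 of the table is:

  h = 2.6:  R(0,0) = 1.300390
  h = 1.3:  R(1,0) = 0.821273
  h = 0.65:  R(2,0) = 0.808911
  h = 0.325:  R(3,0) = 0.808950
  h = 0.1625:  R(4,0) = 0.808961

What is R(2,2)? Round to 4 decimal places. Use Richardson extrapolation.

0.8143

R(1,1) = (4·0.821273 − 1.300390) / 3 = 0.661567
R(2,1) = (4·0.808911 − 0.821273) / 3 = 0.804790
R(2,2) = 0.804790 + (0.804790 − 0.661567)/15 = 0.814338
(Column j=1 coincides with Simpson's rule on the same nodes.)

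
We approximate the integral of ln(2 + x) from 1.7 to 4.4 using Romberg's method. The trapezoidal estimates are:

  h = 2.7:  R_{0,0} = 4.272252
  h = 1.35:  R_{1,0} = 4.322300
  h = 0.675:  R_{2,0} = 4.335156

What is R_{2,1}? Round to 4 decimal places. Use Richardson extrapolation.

4.3394

R_{2,1} = (4·4.335156 − 4.322300) / 3 = 4.339441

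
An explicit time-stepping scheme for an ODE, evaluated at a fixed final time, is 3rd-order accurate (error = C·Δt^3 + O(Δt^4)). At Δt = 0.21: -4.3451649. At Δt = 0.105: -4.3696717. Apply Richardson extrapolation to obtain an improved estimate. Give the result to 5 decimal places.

Extrapolated value = (8·A(Δt/2) − A(Δt)) / (8 − 1)
= (8·(-4.3696717) − (-4.3451649)) / 7
= -30.6122087 / 7 = -4.3731727

-4.37317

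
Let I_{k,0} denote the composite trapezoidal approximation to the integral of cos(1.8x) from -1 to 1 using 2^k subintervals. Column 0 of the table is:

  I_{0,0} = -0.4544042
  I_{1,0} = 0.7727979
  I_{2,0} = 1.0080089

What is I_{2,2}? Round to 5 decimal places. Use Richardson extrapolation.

I_{1,1} = (4·0.7727979 − (-0.4544042)) / 3 = 1.1818653
I_{2,1} = (4·1.0080089 − 0.7727979) / 3 = 1.0864126
I_{2,2} = (16·1.0864126 − 1.1818653) / 15 = 1.0800491

1.08005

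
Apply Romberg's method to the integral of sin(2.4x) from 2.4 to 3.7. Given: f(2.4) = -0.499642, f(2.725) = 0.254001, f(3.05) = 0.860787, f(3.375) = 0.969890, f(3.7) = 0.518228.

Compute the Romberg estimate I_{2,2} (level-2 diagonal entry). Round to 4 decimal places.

I_{0,0} (trapezoid, 1 panel, h=1.3000): 0.012081
I_{1,0} (trapezoid, 2 panels, h=0.6500): 0.565552
I_{2,0} (trapezoid, 4 panels, h=0.3250): 0.680541
I_{1,1} = 0.565552 + (0.565552 − 0.012081)/3 = 0.750042
I_{2,1} = 0.680541 + (0.680541 − 0.565552)/3 = 0.718871
I_{2,2} = 0.718871 + (0.718871 − 0.750042)/15 = 0.716793

0.7168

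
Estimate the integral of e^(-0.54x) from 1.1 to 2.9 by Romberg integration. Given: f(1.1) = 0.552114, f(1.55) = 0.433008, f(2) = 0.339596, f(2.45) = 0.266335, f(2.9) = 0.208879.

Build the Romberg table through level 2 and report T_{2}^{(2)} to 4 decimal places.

T_{0}^{(0)} (trapezoid, 1 panel, h=1.8000): 0.684894
T_{1}^{(0)} (trapezoid, 2 panels, h=0.9000): 0.648083
T_{2}^{(0)} (trapezoid, 4 panels, h=0.4500): 0.638746
T_{1}^{(1)} = 0.648083 + (0.648083 − 0.684894)/3 = 0.635813
T_{2}^{(1)} = 0.638746 + (0.638746 − 0.648083)/3 = 0.635634
T_{2}^{(2)} = 0.635634 + (0.635634 − 0.635813)/15 = 0.635622

0.6356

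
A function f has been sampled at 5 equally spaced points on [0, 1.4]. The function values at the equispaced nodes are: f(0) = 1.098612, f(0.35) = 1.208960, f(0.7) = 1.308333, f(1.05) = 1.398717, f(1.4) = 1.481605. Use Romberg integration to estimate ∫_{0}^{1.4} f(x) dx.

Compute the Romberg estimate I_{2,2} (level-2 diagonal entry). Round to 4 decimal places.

1.8232

I_{0,0} (trapezoid, 1 panel, h=1.4000): 1.806152
I_{1,0} (trapezoid, 2 panels, h=0.7000): 1.818909
I_{2,0} (trapezoid, 4 panels, h=0.3500): 1.822141
I_{1,1} = 1.818909 + (1.818909 − 1.806152)/3 = 1.823161
I_{2,1} = 1.822141 + (1.822141 − 1.818909)/3 = 1.823218
I_{2,2} = 1.823218 + (1.823218 − 1.823161)/15 = 1.823222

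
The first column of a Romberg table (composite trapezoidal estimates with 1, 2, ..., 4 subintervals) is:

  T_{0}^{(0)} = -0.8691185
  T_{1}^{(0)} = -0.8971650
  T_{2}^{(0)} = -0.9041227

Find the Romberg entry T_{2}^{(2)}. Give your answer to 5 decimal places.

-0.90644

T_{1}^{(1)} = -0.8971650 + (-0.8971650 − (-0.8691185))/3 = -0.9065138
T_{2}^{(1)} = (4·(-0.9041227) − (-0.8971650)) / 3 = -0.9064419
T_{2}^{(2)} = -0.9064419 + (-0.9064419 − (-0.9065138))/15 = -0.9064371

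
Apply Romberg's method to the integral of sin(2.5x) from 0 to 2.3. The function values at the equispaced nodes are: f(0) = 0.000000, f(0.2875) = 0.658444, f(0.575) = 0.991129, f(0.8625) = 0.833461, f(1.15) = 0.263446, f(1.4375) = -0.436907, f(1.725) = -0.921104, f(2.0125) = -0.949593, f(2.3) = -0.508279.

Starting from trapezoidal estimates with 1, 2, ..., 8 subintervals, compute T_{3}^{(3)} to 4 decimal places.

T_{0}^{(0)} (trapezoid, 1 panel, h=2.3000): -0.584521
T_{1}^{(0)} (trapezoid, 2 panels, h=1.1500): 0.010702
T_{2}^{(0)} (trapezoid, 4 panels, h=0.5750): 0.045616
T_{3}^{(0)} (trapezoid, 8 panels, h=0.2875): 0.053112
T_{1}^{(1)} = 0.010702 + (0.010702 − (-0.584521))/3 = 0.209110
T_{2}^{(1)} = 0.045616 + (0.045616 − 0.010702)/3 = 0.057254
T_{3}^{(1)} = 0.053112 + (0.053112 − 0.045616)/3 = 0.055611
T_{2}^{(2)} = 0.057254 + (0.057254 − 0.209110)/15 = 0.047130
T_{3}^{(2)} = 0.055611 + (0.055611 − 0.057254)/15 = 0.055501
T_{3}^{(3)} = 0.055501 + (0.055501 − 0.047130)/63 = 0.055634

0.0556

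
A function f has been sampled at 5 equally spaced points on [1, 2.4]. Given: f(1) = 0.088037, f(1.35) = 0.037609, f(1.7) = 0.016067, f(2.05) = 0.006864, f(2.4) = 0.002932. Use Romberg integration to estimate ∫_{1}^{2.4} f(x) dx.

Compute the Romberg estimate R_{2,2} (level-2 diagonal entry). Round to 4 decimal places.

0.0350

R_{0,0} (trapezoid, 1 panel, h=1.4000): 0.063678
R_{1,0} (trapezoid, 2 panels, h=0.7000): 0.043086
R_{2,0} (trapezoid, 4 panels, h=0.3500): 0.037109
R_{1,1} = 0.043086 + (0.043086 − 0.063678)/3 = 0.036222
R_{2,1} = 0.037109 + (0.037109 − 0.043086)/3 = 0.035117
R_{2,2} = 0.035117 + (0.035117 − 0.036222)/15 = 0.035043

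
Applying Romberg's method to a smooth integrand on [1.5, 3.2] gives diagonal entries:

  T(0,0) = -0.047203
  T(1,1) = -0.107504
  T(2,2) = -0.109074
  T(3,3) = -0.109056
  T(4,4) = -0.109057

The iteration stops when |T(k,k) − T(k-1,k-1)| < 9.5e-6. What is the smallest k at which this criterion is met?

k = 4

|T(1,1) − T(0,0)| = 0.060301 ≥ 9.5e-6
|T(2,2) − T(1,1)| = 0.001570 ≥ 9.5e-6
|T(3,3) − T(2,2)| = 0.000018 ≥ 9.5e-6
|T(4,4) − T(3,3)| = 0.000001 < 9.5e-6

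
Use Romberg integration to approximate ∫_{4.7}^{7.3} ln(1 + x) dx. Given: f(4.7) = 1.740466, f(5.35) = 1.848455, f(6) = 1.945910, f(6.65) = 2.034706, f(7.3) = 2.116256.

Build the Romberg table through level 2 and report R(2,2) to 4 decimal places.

5.0443

R(0,0) (trapezoid, 1 panel, h=2.6000): 5.013739
R(1,0) (trapezoid, 2 panels, h=1.3000): 5.036552
R(2,0) (trapezoid, 4 panels, h=0.6500): 5.042331
R(1,1) = 5.036552 + (5.036552 − 5.013739)/3 = 5.044156
R(2,1) = 5.042331 + (5.042331 − 5.036552)/3 = 5.044257
R(2,2) = 5.044257 + (5.044257 − 5.044156)/15 = 5.044264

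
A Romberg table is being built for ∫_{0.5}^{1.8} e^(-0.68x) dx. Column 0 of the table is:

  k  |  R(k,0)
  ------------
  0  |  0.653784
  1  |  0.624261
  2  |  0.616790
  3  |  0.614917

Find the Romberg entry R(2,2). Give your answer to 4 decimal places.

Richardson extrapolation on the trapezoidal column (denominator 4−1=3):
R(1,1) = (4·0.624261 − 0.653784) / 3 = 0.614420
R(2,1) = (4·0.616790 − 0.624261) / 3 = 0.614300
R(2,2) = (16·0.614300 − 0.614420) / 15 = 0.614292

0.6143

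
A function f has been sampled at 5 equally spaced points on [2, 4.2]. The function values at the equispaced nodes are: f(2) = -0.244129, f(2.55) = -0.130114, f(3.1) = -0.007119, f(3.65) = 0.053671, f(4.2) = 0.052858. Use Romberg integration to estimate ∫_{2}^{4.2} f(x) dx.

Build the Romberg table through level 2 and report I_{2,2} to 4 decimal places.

-0.0946

I_{0,0} (trapezoid, 1 panel, h=2.2000): -0.210398
I_{1,0} (trapezoid, 2 panels, h=1.1000): -0.113030
I_{2,0} (trapezoid, 4 panels, h=0.5500): -0.098559
I_{1,1} = -0.113030 + (-0.113030 − (-0.210398))/3 = -0.080574
I_{2,1} = -0.098559 + (-0.098559 − (-0.113030))/3 = -0.093735
I_{2,2} = -0.093735 + (-0.093735 − (-0.080574))/15 = -0.094612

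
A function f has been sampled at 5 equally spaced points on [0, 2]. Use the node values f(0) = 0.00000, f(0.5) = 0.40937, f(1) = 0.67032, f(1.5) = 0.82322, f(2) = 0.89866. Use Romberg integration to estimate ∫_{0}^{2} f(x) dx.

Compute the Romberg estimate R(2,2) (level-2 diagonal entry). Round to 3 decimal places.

R(0,0) (trapezoid, 1 panel, h=2.0000): 0.89866
R(1,0) (trapezoid, 2 panels, h=1.0000): 1.11965
R(2,0) (trapezoid, 4 panels, h=0.5000): 1.17612
R(1,1) = 1.11965 + (1.11965 − 0.89866)/3 = 1.19331
R(2,1) = 1.17612 + (1.17612 − 1.11965)/3 = 1.19494
R(2,2) = 1.19494 + (1.19494 − 1.19331)/15 = 1.19505

1.195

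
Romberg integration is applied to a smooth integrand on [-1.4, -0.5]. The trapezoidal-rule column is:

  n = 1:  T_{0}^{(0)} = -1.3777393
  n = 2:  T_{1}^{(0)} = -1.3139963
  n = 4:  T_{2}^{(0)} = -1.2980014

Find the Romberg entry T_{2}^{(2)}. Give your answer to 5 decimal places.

-1.29266

Richardson extrapolation on the trapezoidal column (denominator 4−1=3):
T_{1}^{(1)} = (4·(-1.3139963) − (-1.3777393)) / 3 = -1.2927486
T_{2}^{(1)} = (4·(-1.2980014) − (-1.3139963)) / 3 = -1.2926698
T_{2}^{(2)} = (16·(-1.2926698) − (-1.2927486)) / 15 = -1.2926645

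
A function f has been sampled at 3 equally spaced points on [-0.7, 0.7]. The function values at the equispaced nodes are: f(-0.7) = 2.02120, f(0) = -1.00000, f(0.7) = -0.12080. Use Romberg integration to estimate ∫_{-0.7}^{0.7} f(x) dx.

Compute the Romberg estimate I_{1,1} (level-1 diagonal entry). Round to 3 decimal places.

I_{0,0} (trapezoid, 1 panel, h=1.4000): 1.33028
I_{1,0} (trapezoid, 2 panels, h=0.7000): -0.03486
I_{1,1} = -0.03486 + (-0.03486 − 1.33028)/3 = -0.48991

-0.490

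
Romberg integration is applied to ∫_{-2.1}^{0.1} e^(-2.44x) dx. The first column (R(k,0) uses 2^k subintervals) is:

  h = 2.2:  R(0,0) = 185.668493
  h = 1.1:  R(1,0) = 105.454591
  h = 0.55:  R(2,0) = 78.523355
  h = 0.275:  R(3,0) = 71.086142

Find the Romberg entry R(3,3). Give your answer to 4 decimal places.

Richardson extrapolation on the trapezoidal column (denominator 4−1=3):
R(1,1) = (4·105.454591 − 185.668493) / 3 = 78.716624
R(2,1) = 78.523355 + (78.523355 − 105.454591)/3 = 69.546276
R(3,1) = 71.086142 + (71.086142 − 78.523355)/3 = 68.607071
R(2,2) = 69.546276 + (69.546276 − 78.716624)/15 = 68.934919
R(3,2) = (16·68.607071 − 69.546276) / 15 = 68.544457
R(3,3) = 68.544457 + (68.544457 − 68.934919)/63 = 68.538259
(Column j=1 coincides with Simpson's rule on the same nodes.)

68.5383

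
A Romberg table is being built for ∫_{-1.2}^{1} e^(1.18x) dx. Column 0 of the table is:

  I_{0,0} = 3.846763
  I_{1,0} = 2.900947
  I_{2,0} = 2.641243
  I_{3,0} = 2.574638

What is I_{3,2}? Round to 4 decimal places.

2.5523

Richardson extrapolation on the trapezoidal column (denominator 4−1=3):
I_{2,1} = (4·2.641243 − 2.900947) / 3 = 2.554675
I_{3,1} = 2.574638 + (2.574638 − 2.641243)/3 = 2.552436
I_{3,2} = 2.552436 + (2.552436 − 2.554675)/15 = 2.552287
(Column j=1 coincides with Simpson's rule on the same nodes.)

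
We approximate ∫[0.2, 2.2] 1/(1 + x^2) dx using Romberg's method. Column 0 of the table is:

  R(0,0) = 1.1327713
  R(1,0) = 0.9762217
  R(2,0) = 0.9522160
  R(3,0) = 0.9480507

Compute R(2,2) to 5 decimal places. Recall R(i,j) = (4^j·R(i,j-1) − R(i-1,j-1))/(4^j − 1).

0.94556

Richardson extrapolation on the trapezoidal column (denominator 4−1=3):
R(1,1) = (4·0.9762217 − 1.1327713) / 3 = 0.9240385
R(2,1) = 0.9522160 + (0.9522160 − 0.9762217)/3 = 0.9442141
R(2,2) = (16·0.9442141 − 0.9240385) / 15 = 0.9455591
(Column j=1 coincides with Simpson's rule on the same nodes.)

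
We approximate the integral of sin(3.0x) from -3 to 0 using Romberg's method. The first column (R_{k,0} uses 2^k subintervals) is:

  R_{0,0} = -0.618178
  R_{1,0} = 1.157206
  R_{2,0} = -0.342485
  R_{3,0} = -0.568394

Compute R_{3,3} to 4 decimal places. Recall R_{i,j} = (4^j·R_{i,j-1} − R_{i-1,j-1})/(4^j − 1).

-0.6243

R_{1,1} = (4·1.157206 − (-0.618178)) / 3 = 1.749001
R_{2,1} = (4·(-0.342485) − 1.157206) / 3 = -0.842382
R_{3,1} = (4·(-0.568394) − (-0.342485)) / 3 = -0.643697
R_{2,2} = -0.842382 + (-0.842382 − 1.749001)/15 = -1.015141
R_{3,2} = -0.643697 + (-0.643697 − (-0.842382))/15 = -0.630451
R_{3,3} = (64·(-0.630451) − (-1.015141)) / 63 = -0.624345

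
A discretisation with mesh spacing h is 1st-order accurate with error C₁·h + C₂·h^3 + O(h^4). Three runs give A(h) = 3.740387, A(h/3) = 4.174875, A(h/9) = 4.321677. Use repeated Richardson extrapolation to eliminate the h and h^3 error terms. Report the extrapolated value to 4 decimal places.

4.3952

First eliminate the h term (factor 3^1 = 3):
  B₁ = (3·4.174875 − 3.740387)/2 = 4.392119
  B₂ = (3·4.321677 − 4.174875)/2 = 4.395078
Then eliminate the h^3 term (factor 3^3 = 27):
  (27·4.395078 − 4.392119)/26 = 4.395192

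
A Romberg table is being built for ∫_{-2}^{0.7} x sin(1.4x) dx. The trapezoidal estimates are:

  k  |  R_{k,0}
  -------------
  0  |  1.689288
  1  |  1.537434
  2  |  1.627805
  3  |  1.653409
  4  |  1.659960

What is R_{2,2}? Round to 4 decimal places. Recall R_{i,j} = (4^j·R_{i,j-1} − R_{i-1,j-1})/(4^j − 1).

Richardson extrapolation on the trapezoidal column (denominator 4−1=3):
R_{1,1} = (4·1.537434 − 1.689288) / 3 = 1.486816
R_{2,1} = (4·1.627805 − 1.537434) / 3 = 1.657929
R_{2,2} = 1.657929 + (1.657929 − 1.486816)/15 = 1.669337

1.6693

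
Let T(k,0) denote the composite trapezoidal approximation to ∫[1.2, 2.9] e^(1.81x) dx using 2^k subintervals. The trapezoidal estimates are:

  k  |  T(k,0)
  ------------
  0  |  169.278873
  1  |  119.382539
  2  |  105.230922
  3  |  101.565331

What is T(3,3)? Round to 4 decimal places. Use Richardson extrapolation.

Richardson extrapolation on the trapezoidal column (denominator 4−1=3):
T(1,1) = 119.382539 + (119.382539 − 169.278873)/3 = 102.750428
T(2,1) = (4·105.230922 − 119.382539) / 3 = 100.513716
T(3,1) = (4·101.565331 − 105.230922) / 3 = 100.343467
T(2,2) = 100.513716 + (100.513716 − 102.750428)/15 = 100.364602
T(3,2) = 100.343467 + (100.343467 − 100.513716)/15 = 100.332117
T(3,3) = (64·100.332117 − 100.364602) / 63 = 100.331601

100.3316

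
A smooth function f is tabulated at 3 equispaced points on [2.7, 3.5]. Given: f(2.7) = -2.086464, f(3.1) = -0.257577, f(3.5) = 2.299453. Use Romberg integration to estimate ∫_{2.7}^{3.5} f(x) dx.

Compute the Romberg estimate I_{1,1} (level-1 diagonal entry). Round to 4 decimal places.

I_{0,0} (trapezoid, 1 panel, h=0.8000): 0.085196
I_{1,0} (trapezoid, 2 panels, h=0.4000): -0.060433
I_{1,1} = -0.060433 + (-0.060433 − 0.085196)/3 = -0.108976

-0.1090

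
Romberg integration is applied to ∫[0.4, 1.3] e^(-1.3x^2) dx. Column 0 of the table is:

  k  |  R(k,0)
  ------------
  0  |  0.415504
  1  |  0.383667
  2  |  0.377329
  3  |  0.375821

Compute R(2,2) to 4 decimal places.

0.3754

R(1,1) = 0.383667 + (0.383667 − 0.415504)/3 = 0.373055
R(2,1) = 0.377329 + (0.377329 − 0.383667)/3 = 0.375216
R(2,2) = (16·0.375216 − 0.373055) / 15 = 0.375360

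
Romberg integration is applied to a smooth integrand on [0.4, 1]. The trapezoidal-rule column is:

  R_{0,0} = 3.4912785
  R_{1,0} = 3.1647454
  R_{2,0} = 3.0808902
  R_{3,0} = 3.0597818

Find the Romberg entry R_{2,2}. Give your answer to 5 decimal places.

3.05274

Richardson extrapolation on the trapezoidal column (denominator 4−1=3):
R_{1,1} = (4·3.1647454 − 3.4912785) / 3 = 3.0559010
R_{2,1} = (4·3.0808902 − 3.1647454) / 3 = 3.0529385
R_{2,2} = 3.0529385 + (3.0529385 − 3.0559010)/15 = 3.0527410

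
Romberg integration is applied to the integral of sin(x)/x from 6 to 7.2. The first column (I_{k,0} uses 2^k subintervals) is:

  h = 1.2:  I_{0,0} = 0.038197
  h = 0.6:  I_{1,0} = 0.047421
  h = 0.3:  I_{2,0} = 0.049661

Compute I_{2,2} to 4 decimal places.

0.0504

Richardson extrapolation on the trapezoidal column (denominator 4−1=3):
I_{1,1} = 0.047421 + (0.047421 − 0.038197)/3 = 0.050496
I_{2,1} = (4·0.049661 − 0.047421) / 3 = 0.050408
I_{2,2} = (16·0.050408 − 0.050496) / 15 = 0.050402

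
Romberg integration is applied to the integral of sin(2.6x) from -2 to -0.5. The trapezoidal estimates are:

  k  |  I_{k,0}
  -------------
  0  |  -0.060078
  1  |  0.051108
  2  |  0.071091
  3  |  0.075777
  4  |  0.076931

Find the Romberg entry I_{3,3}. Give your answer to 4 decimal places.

I_{1,1} = 0.051108 + (0.051108 − (-0.060078))/3 = 0.088170
I_{2,1} = 0.071091 + (0.071091 − 0.051108)/3 = 0.077752
I_{3,1} = (4·0.075777 − 0.071091) / 3 = 0.077339
I_{2,2} = 0.077752 + (0.077752 − 0.088170)/15 = 0.077057
I_{3,2} = (16·0.077339 − 0.077752) / 15 = 0.077311
I_{3,3} = 0.077311 + (0.077311 − 0.077057)/63 = 0.077315

0.0773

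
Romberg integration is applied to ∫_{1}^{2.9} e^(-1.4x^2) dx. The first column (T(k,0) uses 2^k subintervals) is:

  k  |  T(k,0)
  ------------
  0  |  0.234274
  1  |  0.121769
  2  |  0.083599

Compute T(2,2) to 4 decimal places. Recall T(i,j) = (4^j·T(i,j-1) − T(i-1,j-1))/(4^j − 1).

0.0700

Richardson extrapolation on the trapezoidal column (denominator 4−1=3):
T(1,1) = 0.121769 + (0.121769 − 0.234274)/3 = 0.084267
T(2,1) = (4·0.083599 − 0.121769) / 3 = 0.070876
T(2,2) = 0.070876 + (0.070876 − 0.084267)/15 = 0.069983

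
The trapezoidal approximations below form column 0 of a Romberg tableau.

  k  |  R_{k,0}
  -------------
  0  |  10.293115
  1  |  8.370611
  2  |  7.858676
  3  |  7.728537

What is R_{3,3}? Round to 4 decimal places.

7.6850

Richardson extrapolation on the trapezoidal column (denominator 4−1=3):
R_{1,1} = (4·8.370611 − 10.293115) / 3 = 7.729776
R_{2,1} = 7.858676 + (7.858676 − 8.370611)/3 = 7.688031
R_{3,1} = (4·7.728537 − 7.858676) / 3 = 7.685157
R_{2,2} = (16·7.688031 − 7.729776) / 15 = 7.685248
R_{3,2} = 7.685157 + (7.685157 − 7.688031)/15 = 7.684965
R_{3,3} = (64·7.684965 − 7.685248) / 63 = 7.684961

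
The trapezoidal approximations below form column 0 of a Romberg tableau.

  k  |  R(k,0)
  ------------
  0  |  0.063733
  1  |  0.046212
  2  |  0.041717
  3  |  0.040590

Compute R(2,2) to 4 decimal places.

Richardson extrapolation on the trapezoidal column (denominator 4−1=3):
R(1,1) = (4·0.046212 − 0.063733) / 3 = 0.040372
R(2,1) = (4·0.041717 − 0.046212) / 3 = 0.040219
R(2,2) = 0.040219 + (0.040219 − 0.040372)/15 = 0.040209

0.0402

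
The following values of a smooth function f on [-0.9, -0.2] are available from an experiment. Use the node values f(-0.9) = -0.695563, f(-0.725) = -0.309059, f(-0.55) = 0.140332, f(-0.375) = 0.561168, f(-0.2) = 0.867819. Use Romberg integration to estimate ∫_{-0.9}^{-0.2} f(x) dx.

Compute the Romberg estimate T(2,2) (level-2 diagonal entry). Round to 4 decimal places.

0.0852

T(0,0) (trapezoid, 1 panel, h=0.7000): 0.060290
T(1,0) (trapezoid, 2 panels, h=0.3500): 0.079261
T(2,0) (trapezoid, 4 panels, h=0.1750): 0.083750
T(1,1) = 0.079261 + (0.079261 − 0.060290)/3 = 0.085585
T(2,1) = 0.083750 + (0.083750 − 0.079261)/3 = 0.085246
T(2,2) = 0.085246 + (0.085246 − 0.085585)/15 = 0.085223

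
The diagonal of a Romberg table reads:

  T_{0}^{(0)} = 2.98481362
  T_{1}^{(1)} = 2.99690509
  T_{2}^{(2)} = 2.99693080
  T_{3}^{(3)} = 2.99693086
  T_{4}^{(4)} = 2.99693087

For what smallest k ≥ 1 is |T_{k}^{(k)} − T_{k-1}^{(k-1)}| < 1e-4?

k = 2

|T_{1}^{(1)} − T_{0}^{(0)}| = 0.01209147 ≥ 1e-4
|T_{2}^{(2)} − T_{1}^{(1)}| = 0.00002571 < 1e-4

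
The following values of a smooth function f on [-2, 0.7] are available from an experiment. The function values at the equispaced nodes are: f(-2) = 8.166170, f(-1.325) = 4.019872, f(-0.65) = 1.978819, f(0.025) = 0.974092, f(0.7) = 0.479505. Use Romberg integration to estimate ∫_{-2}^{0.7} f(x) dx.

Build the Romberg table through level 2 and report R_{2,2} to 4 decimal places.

7.3222

R_{0,0} (trapezoid, 1 panel, h=2.7000): 11.671661
R_{1,0} (trapezoid, 2 panels, h=1.3500): 8.507236
R_{2,0} (trapezoid, 4 panels, h=0.6750): 7.624544
R_{1,1} = 8.507236 + (8.507236 − 11.671661)/3 = 7.452428
R_{2,1} = 7.624544 + (7.624544 − 8.507236)/3 = 7.330313
R_{2,2} = 7.330313 + (7.330313 − 7.452428)/15 = 7.322172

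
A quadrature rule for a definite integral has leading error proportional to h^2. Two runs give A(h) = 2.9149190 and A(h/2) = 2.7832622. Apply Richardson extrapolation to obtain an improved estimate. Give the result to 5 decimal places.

The leading error scales as h^2; refining by a factor of 2 reduces it by 2^2 = 4.
Extrapolated value = (4·A(h/2) − A(h)) / (4 − 1)
= (4·2.7832622 − 2.9149190) / 3
= 8.2181298 / 3 = 2.7393766

2.73938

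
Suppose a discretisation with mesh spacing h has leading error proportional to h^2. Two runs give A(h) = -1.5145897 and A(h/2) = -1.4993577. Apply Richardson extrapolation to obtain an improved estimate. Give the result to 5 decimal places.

-1.49428

The leading error scales as h^2; refining by a factor of 2 reduces it by 2^2 = 4.
Extrapolated value = (4·A(h/2) − A(h)) / (4 − 1)
= (4·(-1.4993577) − (-1.5145897)) / 3
= -4.4828411 / 3 = -1.4942804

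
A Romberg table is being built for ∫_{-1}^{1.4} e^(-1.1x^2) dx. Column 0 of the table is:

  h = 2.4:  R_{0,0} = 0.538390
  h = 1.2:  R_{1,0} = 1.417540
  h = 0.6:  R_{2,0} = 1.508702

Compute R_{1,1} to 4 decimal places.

1.7106

Richardson extrapolation on the trapezoidal column (denominator 4−1=3):
R_{1,1} = 1.417540 + (1.417540 − 0.538390)/3 = 1.710590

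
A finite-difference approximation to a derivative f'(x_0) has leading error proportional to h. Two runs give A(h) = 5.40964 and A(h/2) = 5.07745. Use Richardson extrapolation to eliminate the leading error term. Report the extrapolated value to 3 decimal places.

4.745

The leading error scales as h; refining by a factor of 2 reduces it by 2^1 = 2.
Extrapolated value = (2·A(h/2) − A(h)) / (2 − 1)
= (2·5.07745 − 5.40964) / 1
= 4.74526 / 1 = 4.74526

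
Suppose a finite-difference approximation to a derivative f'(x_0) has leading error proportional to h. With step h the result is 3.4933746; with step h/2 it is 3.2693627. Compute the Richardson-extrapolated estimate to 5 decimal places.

3.04535

Extrapolated value = (2·A(h/2) − A(h)) / (2 − 1)
= (2·3.2693627 − 3.4933746) / 1
= 3.0453508 / 1 = 3.0453508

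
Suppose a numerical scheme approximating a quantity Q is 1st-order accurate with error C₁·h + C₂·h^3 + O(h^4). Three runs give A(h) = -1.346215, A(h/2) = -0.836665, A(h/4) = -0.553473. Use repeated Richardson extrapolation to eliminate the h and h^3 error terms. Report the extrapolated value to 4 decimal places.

First eliminate the h term (factor 2^1 = 2):
  B₁ = (2·(-0.836665) − (-1.346215))/1 = -0.327115
  B₂ = (2·(-0.553473) − (-0.836665))/1 = -0.270281
Then eliminate the h^3 term (factor 2^3 = 8):
  (8·(-0.270281) − (-0.327115))/7 = -0.262162

-0.2622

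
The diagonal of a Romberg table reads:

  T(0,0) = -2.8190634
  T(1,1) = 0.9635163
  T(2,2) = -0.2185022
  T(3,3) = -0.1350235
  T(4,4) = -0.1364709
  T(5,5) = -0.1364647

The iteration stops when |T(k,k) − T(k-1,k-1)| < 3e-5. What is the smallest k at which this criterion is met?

k = 5

|T(1,1) − T(0,0)| = 3.7825797 ≥ 3e-5
|T(2,2) − T(1,1)| = 1.1820185 ≥ 3e-5
|T(3,3) − T(2,2)| = 0.0834787 ≥ 3e-5
|T(4,4) − T(3,3)| = 0.0014474 ≥ 3e-5
|T(5,5) − T(4,4)| = 0.0000062 < 3e-5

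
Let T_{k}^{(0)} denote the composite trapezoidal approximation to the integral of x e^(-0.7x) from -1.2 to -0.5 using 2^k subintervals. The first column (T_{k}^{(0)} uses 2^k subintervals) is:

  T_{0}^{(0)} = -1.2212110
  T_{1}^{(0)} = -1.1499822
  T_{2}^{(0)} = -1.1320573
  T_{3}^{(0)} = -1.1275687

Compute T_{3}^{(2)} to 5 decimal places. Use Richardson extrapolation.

-1.12607

Richardson extrapolation on the trapezoidal column (denominator 4−1=3):
T_{2}^{(1)} = (4·(-1.1320573) − (-1.1499822)) / 3 = -1.1260823
T_{3}^{(1)} = -1.1275687 + (-1.1275687 − (-1.1320573))/3 = -1.1260725
T_{3}^{(2)} = (16·(-1.1260725) − (-1.1260823)) / 15 = -1.1260718
(Column j=1 coincides with Simpson's rule on the same nodes.)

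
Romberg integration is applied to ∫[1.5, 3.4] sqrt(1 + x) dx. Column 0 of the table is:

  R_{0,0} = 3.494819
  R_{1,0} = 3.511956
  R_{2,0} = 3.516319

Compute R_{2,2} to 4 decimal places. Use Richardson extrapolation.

R_{1,1} = (4·3.511956 − 3.494819) / 3 = 3.517668
R_{2,1} = 3.516319 + (3.516319 − 3.511956)/3 = 3.517773
R_{2,2} = 3.517773 + (3.517773 − 3.517668)/15 = 3.517780
(Column j=1 coincides with Simpson's rule on the same nodes.)

3.5178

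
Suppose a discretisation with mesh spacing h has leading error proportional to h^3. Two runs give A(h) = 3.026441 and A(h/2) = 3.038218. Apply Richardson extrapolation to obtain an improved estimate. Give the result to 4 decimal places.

The leading error scales as h^3; refining by a factor of 2 reduces it by 2^3 = 8.
Extrapolated value = (8·A(h/2) − A(h)) / (8 − 1)
= (8·3.038218 − 3.026441) / 7
= 21.279303 / 7 = 3.039900

3.0399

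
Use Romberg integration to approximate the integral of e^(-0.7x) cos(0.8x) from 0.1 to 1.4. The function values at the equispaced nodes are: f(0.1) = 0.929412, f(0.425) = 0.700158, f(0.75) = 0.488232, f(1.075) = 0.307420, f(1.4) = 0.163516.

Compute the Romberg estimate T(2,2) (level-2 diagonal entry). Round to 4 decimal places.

0.6609

T(0,0) (trapezoid, 1 panel, h=1.3000): 0.710403
T(1,0) (trapezoid, 2 panels, h=0.6500): 0.672552
T(2,0) (trapezoid, 4 panels, h=0.3250): 0.663739
T(1,1) = 0.672552 + (0.672552 − 0.710403)/3 = 0.659935
T(2,1) = 0.663739 + (0.663739 − 0.672552)/3 = 0.660801
T(2,2) = 0.660801 + (0.660801 − 0.659935)/15 = 0.660859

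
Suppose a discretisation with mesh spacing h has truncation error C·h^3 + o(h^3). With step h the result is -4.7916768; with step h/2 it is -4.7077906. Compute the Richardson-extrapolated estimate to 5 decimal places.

Extrapolated value = (8·A(h/2) − A(h)) / (8 − 1)
= (8·(-4.7077906) − (-4.7916768)) / 7
= -32.8706480 / 7 = -4.6958069

-4.69581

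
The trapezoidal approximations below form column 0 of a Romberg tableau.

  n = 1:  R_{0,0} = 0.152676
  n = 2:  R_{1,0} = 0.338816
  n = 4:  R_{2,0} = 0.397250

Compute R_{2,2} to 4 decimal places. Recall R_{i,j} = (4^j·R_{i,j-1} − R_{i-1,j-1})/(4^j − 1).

Richardson extrapolation on the trapezoidal column (denominator 4−1=3):
R_{1,1} = (4·0.338816 − 0.152676) / 3 = 0.400863
R_{2,1} = 0.397250 + (0.397250 − 0.338816)/3 = 0.416728
R_{2,2} = (16·0.416728 − 0.400863) / 15 = 0.417786
(Column j=1 coincides with Simpson's rule on the same nodes.)

0.4178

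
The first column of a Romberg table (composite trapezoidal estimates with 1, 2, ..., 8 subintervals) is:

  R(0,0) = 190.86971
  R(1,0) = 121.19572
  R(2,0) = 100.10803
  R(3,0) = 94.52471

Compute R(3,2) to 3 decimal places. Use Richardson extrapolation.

92.636

Richardson extrapolation on the trapezoidal column (denominator 4−1=3):
R(2,1) = 100.10803 + (100.10803 − 121.19572)/3 = 93.07880
R(3,1) = 94.52471 + (94.52471 − 100.10803)/3 = 92.66360
R(3,2) = (16·92.66360 − 93.07880) / 15 = 92.63592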